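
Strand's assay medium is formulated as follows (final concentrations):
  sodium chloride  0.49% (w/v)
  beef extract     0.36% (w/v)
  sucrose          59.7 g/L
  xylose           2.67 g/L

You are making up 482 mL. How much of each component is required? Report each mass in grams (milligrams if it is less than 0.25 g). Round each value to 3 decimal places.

Working volume: 482 mL = 0.482 L.
sodium chloride: 0.49 g per 100 mL × 482 mL ÷ 100 = 2.362 g
beef extract: 0.36% w/v = 3.6 g/L → 3.6 × 0.482 L = 1.735 g
sucrose: 59.7 g/L × 0.482 L = 28.775 g
xylose: 2.67 g/L × 0.482 L = 1.287 g

sodium chloride 2.362 g; beef extract 1.735 g; sucrose 28.775 g; xylose 1.287 g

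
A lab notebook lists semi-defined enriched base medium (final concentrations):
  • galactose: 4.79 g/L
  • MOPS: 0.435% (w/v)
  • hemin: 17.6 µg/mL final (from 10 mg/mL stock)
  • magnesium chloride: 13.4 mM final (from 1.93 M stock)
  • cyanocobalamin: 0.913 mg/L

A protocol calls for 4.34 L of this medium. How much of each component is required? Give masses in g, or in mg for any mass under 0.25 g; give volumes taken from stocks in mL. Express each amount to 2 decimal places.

Working volume: 4.34 L.
galactose: 4.79 g/L × 4.34 L = 20.79 g
MOPS: 0.435 g per 100 mL × 4340 mL ÷ 100 = 18.88 g
hemin: dilute stock: 17.6 µg/mL × 4340 mL ÷ 10000 µg/mL = 7.64 mL
magnesium chloride: V = C2·V2/C1 = 13.4 mM × 4340 mL ÷ 1930 mM = 30.13 mL
cyanocobalamin: 0.913 mg/L × 4.34 L = 3.96 mg

galactose 20.79 g; MOPS 18.88 g; hemin 7.64 mL; magnesium chloride 30.13 mL; cyanocobalamin 3.96 mg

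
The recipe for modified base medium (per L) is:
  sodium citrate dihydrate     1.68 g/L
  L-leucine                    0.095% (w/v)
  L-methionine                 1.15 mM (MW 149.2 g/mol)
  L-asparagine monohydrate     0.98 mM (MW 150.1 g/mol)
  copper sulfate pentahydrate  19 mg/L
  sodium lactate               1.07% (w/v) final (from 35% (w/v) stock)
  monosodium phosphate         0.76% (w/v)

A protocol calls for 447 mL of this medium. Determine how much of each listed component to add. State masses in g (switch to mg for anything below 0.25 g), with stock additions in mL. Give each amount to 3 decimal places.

Target volume = 447 mL = 0.447 L.
sodium citrate dihydrate: 1.68 g/L × 0.447 L = 0.751 g
L-leucine: 0.095% w/v = 0.95 g/L → 0.95 × 0.447 L = 0.425 g
L-methionine: 1.15 mmol/L × 149.2 mg/mmol × 0.447 L = 76.696 mg
L-asparagine monohydrate: 0.98 mmol/L × 150.1 mg/mmol × 0.447 L = 65.753 mg
copper sulfate pentahydrate: 19 mg/L × 0.447 L = 8.493 mg
sodium lactate: V = C2·V2/C1 = 1.07% ÷ 35% × 447 mL = 13.665 mL
monosodium phosphate: 0.76 g per 100 mL × 447 mL ÷ 100 = 3.397 g

sodium citrate dihydrate 0.751 g; L-leucine 0.425 g; L-methionine 76.696 mg; L-asparagine monohydrate 65.753 mg; copper sulfate pentahydrate 8.493 mg; sodium lactate 13.665 mL; monosodium phosphate 3.397 g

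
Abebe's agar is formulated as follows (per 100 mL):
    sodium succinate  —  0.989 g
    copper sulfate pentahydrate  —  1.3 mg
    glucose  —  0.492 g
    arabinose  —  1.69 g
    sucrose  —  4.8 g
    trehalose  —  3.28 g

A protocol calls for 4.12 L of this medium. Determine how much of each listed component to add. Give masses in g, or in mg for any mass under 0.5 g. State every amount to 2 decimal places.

sodium succinate 40.75 g; copper sulfate pentahydrate 53.56 mg; glucose 20.27 g; arabinose 69.63 g; sucrose 197.76 g; trehalose 135.14 g

Ratio of target to recipe volume: 4120 / 100 = 41.2.
sodium succinate: 0.989 g × (4120 mL / 100 mL) = 40.75 g
copper sulfate pentahydrate: 1.3 mg × (4120 mL / 100 mL) = 53.56 mg
glucose: 0.492 g × (4120 mL / 100 mL) = 20.27 g
arabinose: 1.69 g × (4120 mL / 100 mL) = 69.63 g
sucrose: 4.8 g × (4120 mL / 100 mL) = 197.76 g
trehalose: 3.28 g × (4120 mL / 100 mL) = 135.14 g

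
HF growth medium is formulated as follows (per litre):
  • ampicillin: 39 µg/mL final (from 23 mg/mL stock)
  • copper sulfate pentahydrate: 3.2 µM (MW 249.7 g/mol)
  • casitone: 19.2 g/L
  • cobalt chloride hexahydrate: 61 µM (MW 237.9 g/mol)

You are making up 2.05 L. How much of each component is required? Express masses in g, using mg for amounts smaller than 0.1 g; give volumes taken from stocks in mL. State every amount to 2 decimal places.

Working volume: 2.05 L.
ampicillin: V = C2·V2/C1 = 39 µg/mL × 2050 mL ÷ 23000 µg/mL = 3.48 mL
copper sulfate pentahydrate: 3.2 µmol/L × 249.7 g/mol × 2.05 L ÷ 1000 = 1.64 mg
casitone: 19.2 g/L × 2.05 L = 39.36 g
cobalt chloride hexahydrate: 61 µmol/L × 237.9 g/mol × 2.05 L ÷ 1000 = 29.75 mg

ampicillin 3.48 mL; copper sulfate pentahydrate 1.64 mg; casitone 39.36 g; cobalt chloride hexahydrate 29.75 mg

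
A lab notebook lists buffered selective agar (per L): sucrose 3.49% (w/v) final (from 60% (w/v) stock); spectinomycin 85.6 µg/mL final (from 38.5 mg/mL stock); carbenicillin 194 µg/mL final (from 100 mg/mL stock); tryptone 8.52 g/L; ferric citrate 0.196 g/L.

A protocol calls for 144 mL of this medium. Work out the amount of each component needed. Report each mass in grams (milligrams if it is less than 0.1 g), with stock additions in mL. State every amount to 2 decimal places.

Target volume = 144 mL = 0.144 L.
sucrose: dilute stock: 3.49% ÷ 60% × 144 mL = 8.38 mL
spectinomycin: C1V1 = C2V2 → 85.6 µg/mL × 144 mL ÷ 38500 µg/mL = 0.32 mL
carbenicillin: dilute stock: 194 µg/mL × 144 mL ÷ 100000 µg/mL = 0.28 mL
tryptone: 8.52 g/L × 0.144 L = 1.23 g
ferric citrate: 0.196 g/L × 0.144 L = 0.028224 g = 28.22 mg

sucrose 8.38 mL; spectinomycin 0.32 mL; carbenicillin 0.28 mL; tryptone 1.23 g; ferric citrate 28.22 mg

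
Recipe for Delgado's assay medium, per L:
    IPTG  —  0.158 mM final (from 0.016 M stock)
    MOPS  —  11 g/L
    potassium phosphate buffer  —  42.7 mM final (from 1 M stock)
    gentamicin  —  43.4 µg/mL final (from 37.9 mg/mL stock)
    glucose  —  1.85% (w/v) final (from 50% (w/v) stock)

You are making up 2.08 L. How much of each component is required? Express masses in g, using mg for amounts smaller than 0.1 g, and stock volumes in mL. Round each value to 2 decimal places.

IPTG 20.54 mL; MOPS 22.88 g; potassium phosphate buffer 88.82 mL; gentamicin 2.38 mL; glucose 76.96 mL

Working volume: 2.08 L.
IPTG: dilute stock: 0.158 mM × 2080 mL ÷ 16 mM = 20.54 mL
MOPS: 11 g/L × 2.08 L = 22.88 g
potassium phosphate buffer: V = C2·V2/C1 = 42.7 mM × 2080 mL ÷ 1000 mM = 88.82 mL
gentamicin: dilute stock: 43.4 µg/mL × 2080 mL ÷ 37900 µg/mL = 2.38 mL
glucose: V = C2·V2/C1 = 1.85% ÷ 50% × 2080 mL = 76.96 mL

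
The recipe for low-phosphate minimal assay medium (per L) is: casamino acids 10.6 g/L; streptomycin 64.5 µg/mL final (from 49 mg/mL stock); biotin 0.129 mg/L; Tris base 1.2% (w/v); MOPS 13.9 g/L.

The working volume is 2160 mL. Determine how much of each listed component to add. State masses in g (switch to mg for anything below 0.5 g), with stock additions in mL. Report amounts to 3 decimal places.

Scale factor relative to 1 L: 2.16.
casamino acids: 10.6 g/L × 2.16 L = 22.896 g
streptomycin: C1V1 = C2V2 → 64.5 µg/mL × 2160 mL ÷ 49000 µg/mL = 2.843 mL
biotin: 0.129 mg/L × 2.16 L = 0.279 mg
Tris base: 1.2 g per 100 mL × 2160 mL ÷ 100 = 25.920 g
MOPS: 13.9 g/L × 2.16 L = 30.024 g

casamino acids 22.896 g; streptomycin 2.843 mL; biotin 0.279 mg; Tris base 25.920 g; MOPS 30.024 g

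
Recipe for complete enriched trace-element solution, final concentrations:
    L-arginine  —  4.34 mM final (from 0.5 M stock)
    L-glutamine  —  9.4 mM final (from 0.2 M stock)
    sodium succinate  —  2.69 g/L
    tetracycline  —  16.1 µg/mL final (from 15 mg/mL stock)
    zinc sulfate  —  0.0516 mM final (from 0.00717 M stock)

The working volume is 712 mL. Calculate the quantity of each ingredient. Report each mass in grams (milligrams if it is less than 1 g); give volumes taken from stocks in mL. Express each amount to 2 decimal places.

Target volume = 712 mL = 0.712 L.
L-arginine: dilute stock: 4.34 mM × 712 mL ÷ 500 mM = 6.18 mL
L-glutamine: C1V1 = C2V2 → 9.4 mM × 712 mL ÷ 200 mM = 33.46 mL
sodium succinate: 2.69 g/L × 0.712 L = 1.92 g
tetracycline: V = C2·V2/C1 = 16.1 µg/mL × 712 mL ÷ 15000 µg/mL = 0.76 mL
zinc sulfate: dilute stock: 0.0516 mM × 712 mL ÷ 7.17 mM = 5.12 mL

L-arginine 6.18 mL; L-glutamine 33.46 mL; sodium succinate 1.92 g; tetracycline 0.76 mL; zinc sulfate 5.12 mL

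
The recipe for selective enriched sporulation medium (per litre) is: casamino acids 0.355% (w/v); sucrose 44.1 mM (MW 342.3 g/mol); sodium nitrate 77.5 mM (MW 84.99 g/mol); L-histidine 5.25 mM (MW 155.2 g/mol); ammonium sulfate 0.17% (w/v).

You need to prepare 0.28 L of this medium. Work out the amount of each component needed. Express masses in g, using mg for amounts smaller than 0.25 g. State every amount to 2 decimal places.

Scale factor relative to 1 L: 0.28.
casamino acids: 0.355% w/v = 3.55 g/L → 3.55 × 0.28 L = 0.99 g
sucrose: 44.1 mmol/L × 342.3 g/mol × 0.28 L ÷ 1000 = 4.23 g
sodium nitrate: 77.5 mmol/L × 84.99 g/mol × 0.28 L ÷ 1000 = 1.84 g
L-histidine: 5.25 mmol/L × 155.2 mg/mmol × 0.28 L = 228.14 mg
ammonium sulfate: 0.17 g per 100 mL × 280 mL ÷ 100 = 0.48 g

casamino acids 0.99 g; sucrose 4.23 g; sodium nitrate 1.84 g; L-histidine 228.14 mg; ammonium sulfate 0.48 g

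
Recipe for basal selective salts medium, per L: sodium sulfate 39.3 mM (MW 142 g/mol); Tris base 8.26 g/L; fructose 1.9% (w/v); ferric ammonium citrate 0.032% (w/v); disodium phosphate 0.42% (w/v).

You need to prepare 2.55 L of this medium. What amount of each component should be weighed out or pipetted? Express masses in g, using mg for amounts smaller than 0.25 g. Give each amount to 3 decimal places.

sodium sulfate 14.231 g; Tris base 21.063 g; fructose 48.450 g; ferric ammonium citrate 0.816 g; disodium phosphate 10.710 g

Scale factor relative to 1 L: 2.55.
sodium sulfate: 39.3 mmol/L × 142 g/mol × 2.55 L ÷ 1000 = 14.231 g
Tris base: 8.26 g/L × 2.55 L = 21.063 g
fructose: 1.9 g per 100 mL × 2550 mL ÷ 100 = 48.450 g
ferric ammonium citrate: 0.032% w/v = 0.32 g/L → 0.32 × 2.55 L = 0.816 g
disodium phosphate: 0.42% w/v = 4.2 g/L → 4.2 × 2.55 L = 10.710 g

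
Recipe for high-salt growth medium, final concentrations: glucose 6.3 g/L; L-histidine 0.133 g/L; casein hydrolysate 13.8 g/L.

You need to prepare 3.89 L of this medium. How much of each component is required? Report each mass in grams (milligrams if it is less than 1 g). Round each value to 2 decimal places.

glucose 24.51 g; L-histidine 517.37 mg; casein hydrolysate 53.68 g

Scale factor relative to 1 L: 3.89.
glucose: 6.3 g/L × 3.89 L = 24.51 g
L-histidine: 0.133 g/L × 3.89 L = 0.51737 g = 517.37 mg
casein hydrolysate: 13.8 g/L × 3.89 L = 53.68 g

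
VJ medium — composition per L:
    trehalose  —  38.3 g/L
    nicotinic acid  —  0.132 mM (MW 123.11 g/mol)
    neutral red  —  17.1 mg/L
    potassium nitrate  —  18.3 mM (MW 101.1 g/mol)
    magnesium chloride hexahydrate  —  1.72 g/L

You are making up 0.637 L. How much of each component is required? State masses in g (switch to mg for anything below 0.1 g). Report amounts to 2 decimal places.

trehalose 24.40 g; nicotinic acid 10.35 mg; neutral red 10.89 mg; potassium nitrate 1.18 g; magnesium chloride hexahydrate 1.10 g

Scale factor relative to 1 L: 0.637.
trehalose: 38.3 g/L × 0.637 L = 24.40 g
nicotinic acid: 0.132 mmol/L × 123.11 mg/mmol × 0.637 L = 10.35 mg
neutral red: 17.1 mg/L × 0.637 L = 10.89 mg
potassium nitrate: 18.3 mmol/L × 101.1 g/mol × 0.637 L ÷ 1000 = 1.18 g
magnesium chloride hexahydrate: 1.72 g/L × 0.637 L = 1.10 g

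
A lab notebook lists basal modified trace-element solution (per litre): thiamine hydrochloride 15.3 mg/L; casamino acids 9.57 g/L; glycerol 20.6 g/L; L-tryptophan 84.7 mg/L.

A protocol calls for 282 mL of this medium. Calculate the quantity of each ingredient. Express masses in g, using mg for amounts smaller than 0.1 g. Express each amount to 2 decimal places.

Working volume: 282 mL = 0.282 L.
thiamine hydrochloride: 15.3 mg/L × 0.282 L = 4.31 mg
casamino acids: 9.57 g/L × 0.282 L = 2.70 g
glycerol: 20.6 g/L × 0.282 L = 5.81 g
L-tryptophan: 84.7 mg/L × 0.282 L = 23.89 mg

thiamine hydrochloride 4.31 mg; casamino acids 2.70 g; glycerol 5.81 g; L-tryptophan 23.89 mg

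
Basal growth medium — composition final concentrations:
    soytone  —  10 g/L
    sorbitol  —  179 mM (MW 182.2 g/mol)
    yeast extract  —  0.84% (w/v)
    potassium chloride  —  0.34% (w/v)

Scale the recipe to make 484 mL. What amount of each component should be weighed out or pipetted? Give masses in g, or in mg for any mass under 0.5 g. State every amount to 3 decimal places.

Working volume: 484 mL = 0.484 L.
soytone: 10 g/L × 0.484 L = 4.840 g
sorbitol: 179 mmol/L × 182.2 g/mol × 0.484 L ÷ 1000 = 15.785 g
yeast extract: 0.84% w/v = 8.4 g/L → 8.4 × 0.484 L = 4.066 g
potassium chloride: 0.34% w/v = 3.4 g/L → 3.4 × 0.484 L = 1.646 g

soytone 4.840 g; sorbitol 15.785 g; yeast extract 4.066 g; potassium chloride 1.646 g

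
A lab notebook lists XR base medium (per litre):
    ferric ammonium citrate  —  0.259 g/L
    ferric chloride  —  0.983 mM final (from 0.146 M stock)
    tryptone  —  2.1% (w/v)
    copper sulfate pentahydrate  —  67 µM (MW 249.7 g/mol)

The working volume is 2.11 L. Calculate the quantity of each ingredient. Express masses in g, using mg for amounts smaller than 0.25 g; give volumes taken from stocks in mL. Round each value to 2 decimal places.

Scale factor relative to 1 L: 2.11.
ferric ammonium citrate: 0.259 g/L × 2.11 L = 0.55 g
ferric chloride: V = C2·V2/C1 = 0.983 mM × 2110 mL ÷ 146 mM = 14.21 mL
tryptone: 2.1 g per 100 mL × 2110 mL ÷ 100 = 44.31 g
copper sulfate pentahydrate: 67 µmol/L × 249.7 g/mol × 2.11 L ÷ 1000 = 35.30 mg

ferric ammonium citrate 0.55 g; ferric chloride 14.21 mL; tryptone 44.31 g; copper sulfate pentahydrate 35.30 mg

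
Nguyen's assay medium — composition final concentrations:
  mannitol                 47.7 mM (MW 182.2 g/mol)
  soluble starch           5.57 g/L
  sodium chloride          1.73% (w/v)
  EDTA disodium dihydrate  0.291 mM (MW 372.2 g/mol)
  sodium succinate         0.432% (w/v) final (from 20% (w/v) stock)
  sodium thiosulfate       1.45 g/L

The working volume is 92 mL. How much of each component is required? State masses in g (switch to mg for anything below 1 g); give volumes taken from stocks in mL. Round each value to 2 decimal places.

Scale factor relative to 1 L: 0.092.
mannitol: 47.7 mmol/L × 182.2 mg/mmol × 0.092 L = 799.57 mg
soluble starch: 5.57 g/L × 0.092 L = 0.51244 g = 512.44 mg
sodium chloride: 1.73% w/v = 17.3 g/L → 17.3 × 0.092 L = 1.59 g
EDTA disodium dihydrate: 0.291 mmol/L × 372.2 mg/mmol × 0.092 L = 9.96 mg
sodium succinate: V = C2·V2/C1 = 0.432% ÷ 20% × 92 mL = 1.99 mL
sodium thiosulfate: 1.45 g/L × 0.092 L = 0.1334 g = 133.40 mg

mannitol 799.57 mg; soluble starch 512.44 mg; sodium chloride 1.59 g; EDTA disodium dihydrate 9.96 mg; sodium succinate 1.99 mL; sodium thiosulfate 133.40 mg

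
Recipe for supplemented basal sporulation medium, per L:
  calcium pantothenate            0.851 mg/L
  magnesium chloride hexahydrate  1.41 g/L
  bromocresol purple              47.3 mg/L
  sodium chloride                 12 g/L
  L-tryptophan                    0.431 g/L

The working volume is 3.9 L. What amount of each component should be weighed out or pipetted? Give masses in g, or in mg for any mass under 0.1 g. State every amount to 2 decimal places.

calcium pantothenate 3.32 mg; magnesium chloride hexahydrate 5.50 g; bromocresol purple 0.18 g; sodium chloride 46.80 g; L-tryptophan 1.68 g

Scale factor relative to 1 L: 3.9.
calcium pantothenate: 0.851 mg/L × 3.9 L = 3.32 mg
magnesium chloride hexahydrate: 1.41 g/L × 3.9 L = 5.50 g
bromocresol purple: 47.3 mg/L × 3.9 L = 184.47 mg = 0.18 g
sodium chloride: 12 g/L × 3.9 L = 46.80 g
L-tryptophan: 0.431 g/L × 3.9 L = 1.68 g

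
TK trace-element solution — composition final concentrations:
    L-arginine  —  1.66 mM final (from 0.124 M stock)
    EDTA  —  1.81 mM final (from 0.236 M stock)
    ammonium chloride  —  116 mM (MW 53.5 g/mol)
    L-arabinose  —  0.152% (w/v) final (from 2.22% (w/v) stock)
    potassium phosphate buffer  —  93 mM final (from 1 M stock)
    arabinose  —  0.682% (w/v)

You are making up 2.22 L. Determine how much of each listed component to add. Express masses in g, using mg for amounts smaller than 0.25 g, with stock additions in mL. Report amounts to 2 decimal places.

Scale factor relative to 1 L: 2.22.
L-arginine: dilute stock: 1.66 mM × 2220 mL ÷ 124 mM = 29.72 mL
EDTA: V = C2·V2/C1 = 1.81 mM × 2220 mL ÷ 236 mM = 17.03 mL
ammonium chloride: 116 mmol/L × 53.5 g/mol × 2.22 L ÷ 1000 = 13.78 g
L-arabinose: V = C2·V2/C1 = 0.152% ÷ 2.22% × 2220 mL = 152.00 mL
potassium phosphate buffer: C1V1 = C2V2 → 93 mM × 2220 mL ÷ 1000 mM = 206.46 mL
arabinose: 0.682 g per 100 mL × 2220 mL ÷ 100 = 15.14 g

L-arginine 29.72 mL; EDTA 17.03 mL; ammonium chloride 13.78 g; L-arabinose 152.00 mL; potassium phosphate buffer 206.46 mL; arabinose 15.14 g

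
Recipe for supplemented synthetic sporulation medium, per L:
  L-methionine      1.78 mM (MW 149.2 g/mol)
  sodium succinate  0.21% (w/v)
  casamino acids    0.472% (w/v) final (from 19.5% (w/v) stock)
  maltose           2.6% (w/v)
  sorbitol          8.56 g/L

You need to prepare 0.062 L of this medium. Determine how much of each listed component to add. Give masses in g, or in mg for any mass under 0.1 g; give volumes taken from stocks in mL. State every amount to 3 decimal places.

L-methionine 16.466 mg; sodium succinate 0.130 g; casamino acids 1.501 mL; maltose 1.612 g; sorbitol 0.531 g

Scale factor relative to 1 L: 0.062.
L-methionine: 1.78 mmol/L × 149.2 mg/mmol × 0.062 L = 16.466 mg
sodium succinate: 0.21% w/v = 2.1 g/L → 2.1 × 0.062 L = 0.130 g
casamino acids: dilute stock: 0.472% ÷ 19.5% × 62 mL = 1.501 mL
maltose: 2.6% w/v = 26 g/L → 26 × 0.062 L = 1.612 g
sorbitol: 8.56 g/L × 0.062 L = 0.531 g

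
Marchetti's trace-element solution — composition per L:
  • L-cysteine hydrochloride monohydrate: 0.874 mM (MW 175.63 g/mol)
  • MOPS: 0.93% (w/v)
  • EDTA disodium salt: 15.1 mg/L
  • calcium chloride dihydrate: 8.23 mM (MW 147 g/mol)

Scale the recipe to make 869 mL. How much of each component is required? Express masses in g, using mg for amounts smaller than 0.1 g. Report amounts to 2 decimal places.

Scale factor relative to 1 L: 0.869.
L-cysteine hydrochloride monohydrate: 0.874 mmol/L × 175.63 g/mol × 0.869 L ÷ 1000 = 0.13 g
MOPS: 0.93% w/v = 9.3 g/L → 9.3 × 0.869 L = 8.08 g
EDTA disodium salt: 15.1 mg/L × 0.869 L = 13.12 mg
calcium chloride dihydrate: 8.23 mmol/L × 147 g/mol × 0.869 L ÷ 1000 = 1.05 g

L-cysteine hydrochloride monohydrate 0.13 g; MOPS 8.08 g; EDTA disodium salt 13.12 mg; calcium chloride dihydrate 1.05 g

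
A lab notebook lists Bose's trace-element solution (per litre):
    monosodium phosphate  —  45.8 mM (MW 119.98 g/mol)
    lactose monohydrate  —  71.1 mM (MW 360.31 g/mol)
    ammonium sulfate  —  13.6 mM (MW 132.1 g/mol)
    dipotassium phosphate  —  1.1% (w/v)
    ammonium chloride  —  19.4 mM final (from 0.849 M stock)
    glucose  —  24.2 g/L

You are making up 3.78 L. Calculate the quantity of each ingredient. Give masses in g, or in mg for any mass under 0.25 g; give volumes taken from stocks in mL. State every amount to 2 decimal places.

Working volume: 3.78 L.
monosodium phosphate: 45.8 mmol/L × 119.98 g/mol × 3.78 L ÷ 1000 = 20.77 g
lactose monohydrate: 71.1 mmol/L × 360.31 g/mol × 3.78 L ÷ 1000 = 96.84 g
ammonium sulfate: 13.6 mmol/L × 132.1 g/mol × 3.78 L ÷ 1000 = 6.79 g
dipotassium phosphate: 1.1% w/v = 11 g/L → 11 × 3.78 L = 41.58 g
ammonium chloride: C1V1 = C2V2 → 19.4 mM × 3780 mL ÷ 849 mM = 86.37 mL
glucose: 24.2 g/L × 3.78 L = 91.48 g

monosodium phosphate 20.77 g; lactose monohydrate 96.84 g; ammonium sulfate 6.79 g; dipotassium phosphate 41.58 g; ammonium chloride 86.37 mL; glucose 91.48 g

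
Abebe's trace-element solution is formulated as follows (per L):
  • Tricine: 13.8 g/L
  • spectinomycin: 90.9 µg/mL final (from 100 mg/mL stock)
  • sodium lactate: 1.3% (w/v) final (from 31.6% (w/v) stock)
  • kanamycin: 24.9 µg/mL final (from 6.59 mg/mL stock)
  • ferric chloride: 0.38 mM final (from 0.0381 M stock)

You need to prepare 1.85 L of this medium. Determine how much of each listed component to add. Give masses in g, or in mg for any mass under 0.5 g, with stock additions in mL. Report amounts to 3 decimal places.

Scale factor relative to 1 L: 1.85.
Tricine: 13.8 g/L × 1.85 L = 25.530 g
spectinomycin: dilute stock: 90.9 µg/mL × 1850 mL ÷ 100000 µg/mL = 1.682 mL
sodium lactate: dilute stock: 1.3% ÷ 31.6% × 1850 mL = 76.108 mL
kanamycin: V = C2·V2/C1 = 24.9 µg/mL × 1850 mL ÷ 6590 µg/mL = 6.990 mL
ferric chloride: dilute stock: 0.38 mM × 1850 mL ÷ 38.1 mM = 18.451 mL

Tricine 25.530 g; spectinomycin 1.682 mL; sodium lactate 76.108 mL; kanamycin 6.990 mL; ferric chloride 18.451 mL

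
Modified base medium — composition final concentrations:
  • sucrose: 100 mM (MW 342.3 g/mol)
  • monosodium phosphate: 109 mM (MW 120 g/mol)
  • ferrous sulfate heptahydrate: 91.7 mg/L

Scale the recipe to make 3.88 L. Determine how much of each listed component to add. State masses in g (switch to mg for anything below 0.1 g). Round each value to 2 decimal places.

Working volume: 3.88 L.
sucrose: 100 mmol/L × 342.3 g/mol × 3.88 L ÷ 1000 = 132.81 g
monosodium phosphate: 109 mmol/L × 120 g/mol × 3.88 L ÷ 1000 = 50.75 g
ferrous sulfate heptahydrate: 91.7 mg/L × 3.88 L = 355.796 mg = 0.36 g

sucrose 132.81 g; monosodium phosphate 50.75 g; ferrous sulfate heptahydrate 0.36 g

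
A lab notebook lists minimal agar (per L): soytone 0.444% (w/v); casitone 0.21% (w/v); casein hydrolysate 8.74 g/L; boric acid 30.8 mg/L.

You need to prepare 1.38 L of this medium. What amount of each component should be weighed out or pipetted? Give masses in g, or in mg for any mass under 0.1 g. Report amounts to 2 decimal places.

Working volume: 1.38 L.
soytone: 0.444% w/v = 4.44 g/L → 4.44 × 1.38 L = 6.13 g
casitone: 0.21% w/v = 2.1 g/L → 2.1 × 1.38 L = 2.90 g
casein hydrolysate: 8.74 g/L × 1.38 L = 12.06 g
boric acid: 30.8 mg/L × 1.38 L = 42.50 mg

soytone 6.13 g; casitone 2.90 g; casein hydrolysate 12.06 g; boric acid 42.50 mg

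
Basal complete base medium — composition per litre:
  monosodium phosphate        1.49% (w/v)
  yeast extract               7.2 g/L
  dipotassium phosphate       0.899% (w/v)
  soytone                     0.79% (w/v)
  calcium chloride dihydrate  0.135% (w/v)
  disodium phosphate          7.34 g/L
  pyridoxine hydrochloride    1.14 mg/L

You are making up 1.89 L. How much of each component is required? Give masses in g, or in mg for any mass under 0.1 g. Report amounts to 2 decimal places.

Working volume: 1.89 L.
monosodium phosphate: 1.49 g per 100 mL × 1890 mL ÷ 100 = 28.16 g
yeast extract: 7.2 g/L × 1.89 L = 13.61 g
dipotassium phosphate: 0.899 g per 100 mL × 1890 mL ÷ 100 = 16.99 g
soytone: 0.79% w/v = 7.9 g/L → 7.9 × 1.89 L = 14.93 g
calcium chloride dihydrate: 0.135% w/v = 1.35 g/L → 1.35 × 1.89 L = 2.55 g
disodium phosphate: 7.34 g/L × 1.89 L = 13.87 g
pyridoxine hydrochloride: 1.14 mg/L × 1.89 L = 2.15 mg

monosodium phosphate 28.16 g; yeast extract 13.61 g; dipotassium phosphate 16.99 g; soytone 14.93 g; calcium chloride dihydrate 2.55 g; disodium phosphate 13.87 g; pyridoxine hydrochloride 2.15 mg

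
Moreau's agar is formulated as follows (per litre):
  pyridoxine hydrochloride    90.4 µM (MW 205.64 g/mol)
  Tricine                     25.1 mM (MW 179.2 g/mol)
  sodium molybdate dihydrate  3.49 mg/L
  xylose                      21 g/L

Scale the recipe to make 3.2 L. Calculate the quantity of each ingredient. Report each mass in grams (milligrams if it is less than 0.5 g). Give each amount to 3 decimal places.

pyridoxine hydrochloride 59.488 mg; Tricine 14.393 g; sodium molybdate dihydrate 11.168 mg; xylose 67.200 g

Working volume: 3.2 L.
pyridoxine hydrochloride: 90.4 µmol/L × 205.64 g/mol × 3.2 L ÷ 1000 = 59.488 mg
Tricine: 25.1 mmol/L × 179.2 g/mol × 3.2 L ÷ 1000 = 14.393 g
sodium molybdate dihydrate: 3.49 mg/L × 3.2 L = 11.168 mg
xylose: 21 g/L × 3.2 L = 67.200 g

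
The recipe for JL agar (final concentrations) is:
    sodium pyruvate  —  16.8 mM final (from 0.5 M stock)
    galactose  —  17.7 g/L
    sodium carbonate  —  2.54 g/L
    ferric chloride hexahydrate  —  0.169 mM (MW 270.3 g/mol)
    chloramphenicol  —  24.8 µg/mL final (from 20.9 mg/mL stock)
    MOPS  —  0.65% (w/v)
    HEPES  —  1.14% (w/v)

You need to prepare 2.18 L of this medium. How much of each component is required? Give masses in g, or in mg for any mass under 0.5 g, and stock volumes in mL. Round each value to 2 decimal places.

sodium pyruvate 73.25 mL; galactose 38.59 g; sodium carbonate 5.54 g; ferric chloride hexahydrate 99.58 mg; chloramphenicol 2.59 mL; MOPS 14.17 g; HEPES 24.85 g

Working volume: 2.18 L.
sodium pyruvate: V = C2·V2/C1 = 16.8 mM × 2180 mL ÷ 500 mM = 73.25 mL
galactose: 17.7 g/L × 2.18 L = 38.59 g
sodium carbonate: 2.54 g/L × 2.18 L = 5.54 g
ferric chloride hexahydrate: 0.169 mmol/L × 270.3 mg/mmol × 2.18 L = 99.58 mg
chloramphenicol: dilute stock: 24.8 µg/mL × 2180 mL ÷ 20900 µg/mL = 2.59 mL
MOPS: 0.65% w/v = 6.5 g/L → 6.5 × 2.18 L = 14.17 g
HEPES: 1.14 g per 100 mL × 2180 mL ÷ 100 = 24.85 g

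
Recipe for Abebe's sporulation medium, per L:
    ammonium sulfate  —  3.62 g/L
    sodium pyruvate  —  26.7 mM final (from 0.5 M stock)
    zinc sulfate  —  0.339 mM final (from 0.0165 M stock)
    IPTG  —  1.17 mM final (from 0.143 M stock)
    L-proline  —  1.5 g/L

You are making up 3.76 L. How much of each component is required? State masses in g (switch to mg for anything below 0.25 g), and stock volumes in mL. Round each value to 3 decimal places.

Scale factor relative to 1 L: 3.76.
ammonium sulfate: 3.62 g/L × 3.76 L = 13.611 g
sodium pyruvate: C1V1 = C2V2 → 26.7 mM × 3760 mL ÷ 500 mM = 200.784 mL
zinc sulfate: V = C2·V2/C1 = 0.339 mM × 3760 mL ÷ 16.5 mM = 77.251 mL
IPTG: V = C2·V2/C1 = 1.17 mM × 3760 mL ÷ 143 mM = 30.764 mL
L-proline: 1.5 g/L × 3.76 L = 5.640 g

ammonium sulfate 13.611 g; sodium pyruvate 200.784 mL; zinc sulfate 77.251 mL; IPTG 30.764 mL; L-proline 5.640 g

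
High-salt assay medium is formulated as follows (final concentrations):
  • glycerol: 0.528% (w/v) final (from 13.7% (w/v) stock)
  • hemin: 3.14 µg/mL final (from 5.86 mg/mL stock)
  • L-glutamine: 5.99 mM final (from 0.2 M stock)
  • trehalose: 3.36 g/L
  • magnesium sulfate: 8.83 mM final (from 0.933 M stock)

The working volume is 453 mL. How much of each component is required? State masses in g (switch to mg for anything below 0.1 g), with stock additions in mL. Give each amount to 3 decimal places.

glycerol 17.459 mL; hemin 0.243 mL; L-glutamine 13.567 mL; trehalose 1.522 g; magnesium sulfate 4.287 mL

Target volume = 453 mL = 0.453 L.
glycerol: dilute stock: 0.528% ÷ 13.7% × 453 mL = 17.459 mL
hemin: C1V1 = C2V2 → 3.14 µg/mL × 453 mL ÷ 5860 µg/mL = 0.243 mL
L-glutamine: dilute stock: 5.99 mM × 453 mL ÷ 200 mM = 13.567 mL
trehalose: 3.36 g/L × 0.453 L = 1.522 g
magnesium sulfate: dilute stock: 8.83 mM × 453 mL ÷ 933 mM = 4.287 mL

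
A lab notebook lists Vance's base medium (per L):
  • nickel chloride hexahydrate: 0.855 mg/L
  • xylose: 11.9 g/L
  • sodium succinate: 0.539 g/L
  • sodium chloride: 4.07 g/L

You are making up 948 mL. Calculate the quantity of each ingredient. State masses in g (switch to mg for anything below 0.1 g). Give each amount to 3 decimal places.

nickel chloride hexahydrate 0.811 mg; xylose 11.281 g; sodium succinate 0.511 g; sodium chloride 3.858 g

Scale factor relative to 1 L: 0.948.
nickel chloride hexahydrate: 0.855 mg/L × 0.948 L = 0.811 mg
xylose: 11.9 g/L × 0.948 L = 11.281 g
sodium succinate: 0.539 g/L × 0.948 L = 0.511 g
sodium chloride: 4.07 g/L × 0.948 L = 3.858 g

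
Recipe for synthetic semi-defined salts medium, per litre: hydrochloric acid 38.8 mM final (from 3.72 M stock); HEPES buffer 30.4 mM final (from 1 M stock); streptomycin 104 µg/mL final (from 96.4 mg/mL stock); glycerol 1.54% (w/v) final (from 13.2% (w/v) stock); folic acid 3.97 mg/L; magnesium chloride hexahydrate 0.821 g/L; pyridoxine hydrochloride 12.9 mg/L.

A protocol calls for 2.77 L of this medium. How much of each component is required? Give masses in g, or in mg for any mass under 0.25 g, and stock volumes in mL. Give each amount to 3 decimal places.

hydrochloric acid 28.891 mL; HEPES buffer 84.208 mL; streptomycin 2.988 mL; glycerol 323.167 mL; folic acid 10.997 mg; magnesium chloride hexahydrate 2.274 g; pyridoxine hydrochloride 35.733 mg

Scale factor relative to 1 L: 2.77.
hydrochloric acid: dilute stock: 38.8 mM × 2770 mL ÷ 3720 mM = 28.891 mL
HEPES buffer: dilute stock: 30.4 mM × 2770 mL ÷ 1000 mM = 84.208 mL
streptomycin: V = C2·V2/C1 = 104 µg/mL × 2770 mL ÷ 96400 µg/mL = 2.988 mL
glycerol: dilute stock: 1.54% ÷ 13.2% × 2770 mL = 323.167 mL
folic acid: 3.97 mg/L × 2.77 L = 10.997 mg
magnesium chloride hexahydrate: 0.821 g/L × 2.77 L = 2.274 g
pyridoxine hydrochloride: 12.9 mg/L × 2.77 L = 35.733 mg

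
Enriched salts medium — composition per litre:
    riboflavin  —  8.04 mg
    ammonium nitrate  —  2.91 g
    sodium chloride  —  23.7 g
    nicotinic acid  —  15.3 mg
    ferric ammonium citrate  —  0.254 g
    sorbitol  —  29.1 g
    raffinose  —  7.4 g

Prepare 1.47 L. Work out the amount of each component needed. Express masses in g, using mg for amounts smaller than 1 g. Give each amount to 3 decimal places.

Ratio of target to recipe volume: 1470 / 1000 = 1.47.
riboflavin: 8.04 mg × (1470 mL / 1000 mL) = 11.819 mg
ammonium nitrate: 2.91 g × (1470 mL / 1000 mL) = 4.278 g
sodium chloride: 23.7 g × (1470 mL / 1000 mL) = 34.839 g
nicotinic acid: 15.3 mg × (1470 mL / 1000 mL) = 22.491 mg
ferric ammonium citrate: 0.254 g × (1470 mL / 1000 mL) = 0.37338 g = 373.380 mg
sorbitol: 29.1 g × (1470 mL / 1000 mL) = 42.777 g
raffinose: 7.4 g × (1470 mL / 1000 mL) = 10.878 g

riboflavin 11.819 mg; ammonium nitrate 4.278 g; sodium chloride 34.839 g; nicotinic acid 22.491 mg; ferric ammonium citrate 373.380 mg; sorbitol 42.777 g; raffinose 10.878 g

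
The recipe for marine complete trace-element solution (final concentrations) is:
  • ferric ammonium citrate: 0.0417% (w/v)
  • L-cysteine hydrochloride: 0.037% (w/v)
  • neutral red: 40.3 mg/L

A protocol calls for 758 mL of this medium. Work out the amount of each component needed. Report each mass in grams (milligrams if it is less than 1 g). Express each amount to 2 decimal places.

ferric ammonium citrate 316.09 mg; L-cysteine hydrochloride 280.46 mg; neutral red 30.55 mg

Working volume: 758 mL = 0.758 L.
ferric ammonium citrate: 0.0417 g per 100 mL × 758 mL ÷ 100 = 0.316086 g = 316.09 mg
L-cysteine hydrochloride: 0.037 g per 100 mL × 758 mL ÷ 100 = 0.28046 g = 280.46 mg
neutral red: 40.3 mg/L × 0.758 L = 30.55 mg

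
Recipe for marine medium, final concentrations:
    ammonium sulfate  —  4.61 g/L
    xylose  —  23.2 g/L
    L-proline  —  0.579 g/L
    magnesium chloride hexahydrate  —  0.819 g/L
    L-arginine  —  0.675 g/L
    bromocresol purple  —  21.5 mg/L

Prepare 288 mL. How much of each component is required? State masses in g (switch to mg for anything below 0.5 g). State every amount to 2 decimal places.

ammonium sulfate 1.33 g; xylose 6.68 g; L-proline 166.75 mg; magnesium chloride hexahydrate 235.87 mg; L-arginine 194.40 mg; bromocresol purple 6.19 mg

Scale factor relative to 1 L: 0.288.
ammonium sulfate: 4.61 g/L × 0.288 L = 1.33 g
xylose: 23.2 g/L × 0.288 L = 6.68 g
L-proline: 0.579 g/L × 0.288 L = 0.166752 g = 166.75 mg
magnesium chloride hexahydrate: 0.819 g/L × 0.288 L = 0.235872 g = 235.87 mg
L-arginine: 0.675 g/L × 0.288 L = 0.1944 g = 194.40 mg
bromocresol purple: 21.5 mg/L × 0.288 L = 6.19 mg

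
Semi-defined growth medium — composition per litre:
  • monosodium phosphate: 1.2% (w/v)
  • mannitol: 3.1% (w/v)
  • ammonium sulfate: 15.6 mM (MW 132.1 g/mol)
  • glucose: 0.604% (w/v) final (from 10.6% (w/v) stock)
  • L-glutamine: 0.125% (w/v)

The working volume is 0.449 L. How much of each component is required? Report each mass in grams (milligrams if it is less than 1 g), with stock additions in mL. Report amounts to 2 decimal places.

Working volume: 0.449 L.
monosodium phosphate: 1.2 g per 100 mL × 449 mL ÷ 100 = 5.39 g
mannitol: 3.1% w/v = 31 g/L → 31 × 0.449 L = 13.92 g
ammonium sulfate: 15.6 mmol/L × 132.1 mg/mmol × 0.449 L = 925.28 mg
glucose: C1V1 = C2V2 → 0.604% ÷ 10.6% × 449 mL = 25.58 mL
L-glutamine: 0.125% w/v = 1.25 g/L → 1.25 × 0.449 L = 0.56125 g = 561.25 mg

monosodium phosphate 5.39 g; mannitol 13.92 g; ammonium sulfate 925.28 mg; glucose 25.58 mL; L-glutamine 561.25 mg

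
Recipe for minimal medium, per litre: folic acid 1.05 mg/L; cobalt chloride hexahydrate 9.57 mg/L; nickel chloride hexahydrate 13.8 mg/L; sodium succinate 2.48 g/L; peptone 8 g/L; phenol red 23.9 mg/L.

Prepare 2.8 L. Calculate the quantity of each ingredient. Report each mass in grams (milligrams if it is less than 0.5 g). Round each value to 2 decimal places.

Working volume: 2.8 L.
folic acid: 1.05 mg/L × 2.8 L = 2.94 mg
cobalt chloride hexahydrate: 9.57 mg/L × 2.8 L = 26.80 mg
nickel chloride hexahydrate: 13.8 mg/L × 2.8 L = 38.64 mg
sodium succinate: 2.48 g/L × 2.8 L = 6.94 g
peptone: 8 g/L × 2.8 L = 22.40 g
phenol red: 23.9 mg/L × 2.8 L = 66.92 mg

folic acid 2.94 mg; cobalt chloride hexahydrate 26.80 mg; nickel chloride hexahydrate 38.64 mg; sodium succinate 6.94 g; peptone 22.40 g; phenol red 66.92 mg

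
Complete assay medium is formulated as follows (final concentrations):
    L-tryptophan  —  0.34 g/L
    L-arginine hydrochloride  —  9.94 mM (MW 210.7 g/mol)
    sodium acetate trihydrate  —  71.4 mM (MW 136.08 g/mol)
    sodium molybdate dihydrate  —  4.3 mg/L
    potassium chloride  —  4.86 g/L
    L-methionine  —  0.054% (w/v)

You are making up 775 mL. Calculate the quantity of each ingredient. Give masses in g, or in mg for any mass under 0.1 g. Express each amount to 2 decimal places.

Target volume = 775 mL = 0.775 L.
L-tryptophan: 0.34 g/L × 0.775 L = 0.26 g
L-arginine hydrochloride: 9.94 mmol/L × 210.7 g/mol × 0.775 L ÷ 1000 = 1.62 g
sodium acetate trihydrate: 71.4 mmol/L × 136.08 g/mol × 0.775 L ÷ 1000 = 7.53 g
sodium molybdate dihydrate: 4.3 mg/L × 0.775 L = 3.33 mg
potassium chloride: 4.86 g/L × 0.775 L = 3.77 g
L-methionine: 0.054% w/v = 0.54 g/L → 0.54 × 0.775 L = 0.42 g

L-tryptophan 0.26 g; L-arginine hydrochloride 1.62 g; sodium acetate trihydrate 7.53 g; sodium molybdate dihydrate 3.33 mg; potassium chloride 3.77 g; L-methionine 0.42 g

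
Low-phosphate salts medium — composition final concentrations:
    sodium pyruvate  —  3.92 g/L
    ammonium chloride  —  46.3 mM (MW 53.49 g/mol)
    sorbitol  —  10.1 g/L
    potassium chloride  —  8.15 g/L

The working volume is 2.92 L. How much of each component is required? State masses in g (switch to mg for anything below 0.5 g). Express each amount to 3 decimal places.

Scale factor relative to 1 L: 2.92.
sodium pyruvate: 3.92 g/L × 2.92 L = 11.446 g
ammonium chloride: 46.3 mmol/L × 53.49 g/mol × 2.92 L ÷ 1000 = 7.232 g
sorbitol: 10.1 g/L × 2.92 L = 29.492 g
potassium chloride: 8.15 g/L × 2.92 L = 23.798 g

sodium pyruvate 11.446 g; ammonium chloride 7.232 g; sorbitol 29.492 g; potassium chloride 23.798 g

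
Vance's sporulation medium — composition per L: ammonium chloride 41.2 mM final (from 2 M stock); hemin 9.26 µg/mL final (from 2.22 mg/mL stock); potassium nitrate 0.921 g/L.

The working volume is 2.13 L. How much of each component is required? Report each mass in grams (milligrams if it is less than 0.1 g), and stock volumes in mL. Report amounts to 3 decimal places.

Working volume: 2.13 L.
ammonium chloride: V = C2·V2/C1 = 41.2 mM × 2130 mL ÷ 2000 mM = 43.878 mL
hemin: V = C2·V2/C1 = 9.26 µg/mL × 2130 mL ÷ 2220 µg/mL = 8.885 mL
potassium nitrate: 0.921 g/L × 2.13 L = 1.962 g

ammonium chloride 43.878 mL; hemin 8.885 mL; potassium nitrate 1.962 g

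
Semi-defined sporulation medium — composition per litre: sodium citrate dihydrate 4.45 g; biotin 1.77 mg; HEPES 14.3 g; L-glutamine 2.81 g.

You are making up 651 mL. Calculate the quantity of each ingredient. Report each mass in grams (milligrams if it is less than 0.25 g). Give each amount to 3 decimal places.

sodium citrate dihydrate 2.897 g; biotin 1.152 mg; HEPES 9.309 g; L-glutamine 1.829 g

Scale factor = 651 mL / 1000 mL = 0.651.
sodium citrate dihydrate: 4.45 g × (651 mL / 1000 mL) = 2.897 g
biotin: 1.77 mg × (651 mL / 1000 mL) = 1.152 mg
HEPES: 14.3 g × (651 mL / 1000 mL) = 9.309 g
L-glutamine: 2.81 g × (651 mL / 1000 mL) = 1.829 g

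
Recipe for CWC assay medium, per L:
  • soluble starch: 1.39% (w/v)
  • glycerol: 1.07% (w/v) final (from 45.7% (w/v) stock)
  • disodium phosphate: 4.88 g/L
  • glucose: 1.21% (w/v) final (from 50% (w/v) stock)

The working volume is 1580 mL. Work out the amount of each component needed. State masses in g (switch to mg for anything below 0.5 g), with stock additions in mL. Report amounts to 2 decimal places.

Target volume = 1580 mL = 1.58 L.
soluble starch: 1.39% w/v = 13.9 g/L → 13.9 × 1.58 L = 21.96 g
glycerol: V = C2·V2/C1 = 1.07% ÷ 45.7% × 1580 mL = 36.99 mL
disodium phosphate: 4.88 g/L × 1.58 L = 7.71 g
glucose: dilute stock: 1.21% ÷ 50% × 1580 mL = 38.24 mL

soluble starch 21.96 g; glycerol 36.99 mL; disodium phosphate 7.71 g; glucose 38.24 mL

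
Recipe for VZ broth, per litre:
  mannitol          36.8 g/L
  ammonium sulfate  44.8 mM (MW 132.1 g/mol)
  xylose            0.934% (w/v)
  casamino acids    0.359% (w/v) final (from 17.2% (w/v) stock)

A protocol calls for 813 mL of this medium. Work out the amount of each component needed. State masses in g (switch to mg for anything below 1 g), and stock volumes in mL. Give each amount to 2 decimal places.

mannitol 29.92 g; ammonium sulfate 4.81 g; xylose 7.59 g; casamino acids 16.97 mL

Target volume = 813 mL = 0.813 L.
mannitol: 36.8 g/L × 0.813 L = 29.92 g
ammonium sulfate: 44.8 mmol/L × 132.1 g/mol × 0.813 L ÷ 1000 = 4.81 g
xylose: 0.934 g per 100 mL × 813 mL ÷ 100 = 7.59 g
casamino acids: V = C2·V2/C1 = 0.359% ÷ 17.2% × 813 mL = 16.97 mL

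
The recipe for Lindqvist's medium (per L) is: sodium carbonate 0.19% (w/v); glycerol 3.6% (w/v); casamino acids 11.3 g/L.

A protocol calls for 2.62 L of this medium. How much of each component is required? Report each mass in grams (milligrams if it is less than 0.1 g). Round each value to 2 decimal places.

sodium carbonate 4.98 g; glycerol 94.32 g; casamino acids 29.61 g

Working volume: 2.62 L.
sodium carbonate: 0.19% w/v = 1.9 g/L → 1.9 × 2.62 L = 4.98 g
glycerol: 3.6 g per 100 mL × 2620 mL ÷ 100 = 94.32 g
casamino acids: 11.3 g/L × 2.62 L = 29.61 g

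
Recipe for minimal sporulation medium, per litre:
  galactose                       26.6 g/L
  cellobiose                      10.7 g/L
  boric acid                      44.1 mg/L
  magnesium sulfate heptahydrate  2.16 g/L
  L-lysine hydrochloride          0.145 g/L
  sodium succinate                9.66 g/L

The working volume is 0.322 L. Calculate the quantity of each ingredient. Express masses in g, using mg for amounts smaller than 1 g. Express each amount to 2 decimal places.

galactose 8.57 g; cellobiose 3.45 g; boric acid 14.20 mg; magnesium sulfate heptahydrate 695.52 mg; L-lysine hydrochloride 46.69 mg; sodium succinate 3.11 g

Working volume: 0.322 L.
galactose: 26.6 g/L × 0.322 L = 8.57 g
cellobiose: 10.7 g/L × 0.322 L = 3.45 g
boric acid: 44.1 mg/L × 0.322 L = 14.20 mg
magnesium sulfate heptahydrate: 2.16 g/L × 0.322 L = 0.69552 g = 695.52 mg
L-lysine hydrochloride: 0.145 g/L × 0.322 L = 0.04669 g = 46.69 mg
sodium succinate: 9.66 g/L × 0.322 L = 3.11 g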